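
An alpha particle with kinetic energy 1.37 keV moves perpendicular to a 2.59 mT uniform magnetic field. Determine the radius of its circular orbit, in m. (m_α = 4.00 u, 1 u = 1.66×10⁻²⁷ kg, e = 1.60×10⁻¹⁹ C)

Convert the energy: K = 1.37 keV = 2.19×10^-16 J.
v = √(2K/m) = √(2·2.19×10^-16/6.64×10^-27) = 2.57×10^5 m/s.
r = mv/(qB) = (6.64×10^-27)(2.57×10^5) / [(2×1.60×10^-19)(2.59×10^-3)] = 2.06 m.

r ≈ 2.06 m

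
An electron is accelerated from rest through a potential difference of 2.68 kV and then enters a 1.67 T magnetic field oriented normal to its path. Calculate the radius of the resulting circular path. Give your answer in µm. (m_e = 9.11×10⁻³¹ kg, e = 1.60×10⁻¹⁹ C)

r ≈ 105 µm

The kinetic energy gained is K = qV = (1×1.60×10^-19)(2680) = 4.29×10^-16 J.
v = √(2K/m) = 3.07×10^7 m/s.
r = mv/(qB) = (9.11×10^-31)(3.07×10^7) / [(1×1.60×10^-19)(1.67)] = 1.05×10^-4 m.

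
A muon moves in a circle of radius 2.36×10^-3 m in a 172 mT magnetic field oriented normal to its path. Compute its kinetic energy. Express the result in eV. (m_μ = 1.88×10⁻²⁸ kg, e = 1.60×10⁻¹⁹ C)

K ≈ 70.1 eV

v = qBr/m = (1×1.60×10^-19)(0.172)(2.36×10^-3) / (1.88×10^-28) = 3.45×10^5 m/s.
K = ½mv² = 0.5·(1.88×10^-28)·(3.45×10^5)² = 1.12×10^-17 J = 70.1 eV.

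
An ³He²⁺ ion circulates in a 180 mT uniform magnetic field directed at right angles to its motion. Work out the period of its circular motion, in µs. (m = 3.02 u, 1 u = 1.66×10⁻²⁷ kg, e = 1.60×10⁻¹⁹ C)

T ≈ 0.547 µs

The cyclotron period is independent of speed: T = 2πm/(qB).
T = 2π(5.01×10^-27) / [(2×1.60×10^-19)(0.180)] = 5.47×10^-7 s.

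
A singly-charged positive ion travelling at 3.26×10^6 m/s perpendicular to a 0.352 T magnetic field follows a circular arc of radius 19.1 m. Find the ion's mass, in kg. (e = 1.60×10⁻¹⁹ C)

m ≈ 3.30×10^-25 kg

qvB = mv²/r ⇒ m = qBr/v.
m = (1×1.60×10^-19)(0.352)(19.1) / (3.26×10^6) = 3.30×10^-25 kg.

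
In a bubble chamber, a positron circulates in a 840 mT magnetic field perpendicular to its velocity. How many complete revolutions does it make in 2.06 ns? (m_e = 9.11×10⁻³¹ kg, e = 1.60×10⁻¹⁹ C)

N = 48

T = 2πm/(qB) = 2π(9.11×10^-31) / [(1×1.60×10^-19)(0.840)] = 4.2589×10^-11 s.
N = t/T = 2.06×10^-9 / 4.2589×10^-11 ≈ 48.37, so 48 complete revolutions.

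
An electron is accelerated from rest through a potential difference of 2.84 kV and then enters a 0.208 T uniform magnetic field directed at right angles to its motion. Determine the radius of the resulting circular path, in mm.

The kinetic energy gained is K = qV = (1×1.60×10^-19)(2840) = 4.54×10^-16 J.
v = √(2K/m) = 3.16×10^7 m/s.
r = mv/(qB) = (9.11×10^-31)(3.16×10^7) / [(1×1.60×10^-19)(0.208)] = 8.65×10^-4 m.

r ≈ 0.865 mm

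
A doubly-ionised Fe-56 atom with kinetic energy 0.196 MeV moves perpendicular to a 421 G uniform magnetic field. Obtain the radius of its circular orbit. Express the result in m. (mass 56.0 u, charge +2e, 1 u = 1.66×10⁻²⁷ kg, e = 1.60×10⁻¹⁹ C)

Convert the energy: K = 0.196 MeV = 3.14×10^-14 J.
v = √(2K/m) = √(2·3.14×10^-14/9.30×10^-26) = 8.21×10^5 m/s.
r = mv/(qB) = (9.30×10^-26)(8.21×10^5) / [(2×1.60×10^-19)(0.0421)] = 5.67 m.

r ≈ 5.67 m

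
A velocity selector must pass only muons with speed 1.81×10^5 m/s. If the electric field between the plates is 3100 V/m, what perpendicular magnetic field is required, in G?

B ≈ 171 G

qE = qvB ⇒ B = E/v = (3100) / (1.81×10^5) = 0.0171 T.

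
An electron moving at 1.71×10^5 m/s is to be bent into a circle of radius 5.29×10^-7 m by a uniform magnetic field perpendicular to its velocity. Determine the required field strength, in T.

qvB = mv²/r gives B = mv/(qr).
B = (9.11×10^-31)(1.71×10^5) / [(1×1.60×10^-19)(5.29×10^-7)] = 1.84 T.

B ≈ 1.84 T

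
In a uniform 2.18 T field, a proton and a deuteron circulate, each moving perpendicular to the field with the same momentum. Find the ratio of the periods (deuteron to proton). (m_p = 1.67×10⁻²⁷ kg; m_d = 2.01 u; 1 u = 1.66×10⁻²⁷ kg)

T = 2πm/(qB) is independent of speed, so T₂/T₁ = (m₂/q₂)/(m₁/q₁).
T_{deuteron}/T_{proton} = (3.34×10^-27/1e) / (1.67×10^-27/1e) = 2.00.

ratio ≈ 2.00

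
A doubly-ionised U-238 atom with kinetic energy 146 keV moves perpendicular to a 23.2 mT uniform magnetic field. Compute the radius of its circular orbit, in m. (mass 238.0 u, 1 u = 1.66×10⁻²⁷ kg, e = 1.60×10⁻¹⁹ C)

r ≈ 18.3 m

Convert the energy: K = 146 keV = 2.34×10^-14 J.
v = √(2K/m) = √(2·2.34×10^-14/3.95×10^-25) = 3.44×10^5 m/s.
r = mv/(qB) = (3.95×10^-25)(3.44×10^5) / [(2×1.60×10^-19)(0.0232)] = 18.3 m.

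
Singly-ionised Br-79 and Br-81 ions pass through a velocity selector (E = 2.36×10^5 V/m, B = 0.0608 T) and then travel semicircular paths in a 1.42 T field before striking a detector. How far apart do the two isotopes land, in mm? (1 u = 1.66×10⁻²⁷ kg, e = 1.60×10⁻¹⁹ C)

Δd ≈ 113 mm

Both emerge at v = E/B₁ = 3.88×10^6 m/s.
r = mv/(qB₂), so r₁ = 2.2405 m and r₂ = 2.2972 m, giving Δr = 0.0567 m.
After a semicircle each ion lands a diameter 2r from the entry slit, so the separation is 2Δr = 0.113 m.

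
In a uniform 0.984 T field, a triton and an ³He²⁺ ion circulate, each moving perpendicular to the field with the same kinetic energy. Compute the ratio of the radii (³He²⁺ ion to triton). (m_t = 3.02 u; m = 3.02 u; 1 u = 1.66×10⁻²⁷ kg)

ratio ≈ 0.500

r = √(2mK)/(qB) ⇒ at equal K, r ∝ √m/q.
r_{³He²⁺ ion}/r_{triton} = 0.500.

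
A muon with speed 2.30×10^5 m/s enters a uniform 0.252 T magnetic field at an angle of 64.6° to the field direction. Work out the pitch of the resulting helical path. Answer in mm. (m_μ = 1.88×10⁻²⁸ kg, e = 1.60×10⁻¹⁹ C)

The velocity component along B is v∥ = v cos64.6° = 9.87×10^4 m/s.
The cyclotron period T = 2πm/(qB) = 2.93×10^-8 s is set by m, q, B alone.
Pitch = v∥·T = (9.87×10^4)(2.93×10^-8) = 2.89×10^-3 m.

pitch ≈ 2.89 mm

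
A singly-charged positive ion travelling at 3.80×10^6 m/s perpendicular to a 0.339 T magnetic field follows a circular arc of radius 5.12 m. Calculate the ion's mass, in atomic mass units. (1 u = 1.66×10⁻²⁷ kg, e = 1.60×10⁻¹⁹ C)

m ≈ 44.0 u

qvB = mv²/r ⇒ m = qBr/v.
m = (1×1.60×10^-19)(0.339)(5.12) / (3.80×10^6) = 7.31×10^-26 kg = 44.0 u.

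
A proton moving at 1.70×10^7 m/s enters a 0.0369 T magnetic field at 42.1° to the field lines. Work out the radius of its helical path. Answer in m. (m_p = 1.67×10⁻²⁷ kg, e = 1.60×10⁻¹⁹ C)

r ≈ 3.22 m

Only the perpendicular component v⊥ = v sin42.1° = 1.14×10^7 m/s is bent by the field.
r = m v⊥ /(qB) = (1.67×10^-27)(1.14×10^7) / [(1×1.60×10^-19)(0.0369)] = 3.22 m.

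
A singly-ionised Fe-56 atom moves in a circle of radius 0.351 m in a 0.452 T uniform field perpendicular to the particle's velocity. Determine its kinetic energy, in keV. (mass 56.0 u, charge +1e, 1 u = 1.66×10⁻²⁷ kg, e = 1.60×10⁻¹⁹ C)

K ≈ 21.7 keV

v = qBr/m = (1×1.60×10^-19)(0.452)(0.351) / (9.30×10^-26) = 2.73×10^5 m/s.
K = ½mv² = 0.5·(9.30×10^-26)·(2.73×10^5)² = 3.47×10^-15 J = 21.7 keV.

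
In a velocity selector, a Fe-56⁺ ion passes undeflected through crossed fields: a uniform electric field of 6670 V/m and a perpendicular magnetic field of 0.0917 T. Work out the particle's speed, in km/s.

v ≈ 72.7 km/s

For zero net force, qE = qvB, so v = E/B.
v = (6670) / (0.0917) = 7.27×10^4 m/s.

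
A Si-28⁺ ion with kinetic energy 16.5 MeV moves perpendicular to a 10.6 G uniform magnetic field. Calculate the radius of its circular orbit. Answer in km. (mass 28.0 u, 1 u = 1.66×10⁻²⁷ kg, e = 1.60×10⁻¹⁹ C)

Convert the energy: K = 16.5 MeV = 2.64×10^-12 J.
v = √(2K/m) = √(2·2.64×10^-12/4.65×10^-26) = 1.07×10^7 m/s.
r = mv/(qB) = (4.65×10^-26)(1.07×10^7) / [(1×1.60×10^-19)(1.06×10^-3)] = 2920 m.

r ≈ 2.92 km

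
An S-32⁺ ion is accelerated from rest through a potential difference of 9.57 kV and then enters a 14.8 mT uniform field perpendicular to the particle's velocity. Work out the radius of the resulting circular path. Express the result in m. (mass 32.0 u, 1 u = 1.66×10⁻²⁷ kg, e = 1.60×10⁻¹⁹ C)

r ≈ 5.39 m

The kinetic energy gained is K = qV = (1×1.60×10^-19)(9570) = 1.53×10^-15 J.
v = √(2K/m) = 2.40×10^5 m/s.
r = mv/(qB) = (5.31×10^-26)(2.40×10^5) / [(1×1.60×10^-19)(0.0148)] = 5.39 m.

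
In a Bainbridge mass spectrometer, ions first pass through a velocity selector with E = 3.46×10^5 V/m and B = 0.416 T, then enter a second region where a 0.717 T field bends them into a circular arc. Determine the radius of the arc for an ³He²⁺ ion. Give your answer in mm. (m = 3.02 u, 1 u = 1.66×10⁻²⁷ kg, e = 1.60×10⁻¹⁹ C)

r ≈ 18.2 mm

The selector passes v = E/B = 3.46×10^5/0.416 = 8.32×10^5 m/s.
In the deflection region, r = mv/(qB₂) = (5.01×10^-27)(8.32×10^5) / [(2×1.60×10^-19)(0.717)] = 0.0182 m.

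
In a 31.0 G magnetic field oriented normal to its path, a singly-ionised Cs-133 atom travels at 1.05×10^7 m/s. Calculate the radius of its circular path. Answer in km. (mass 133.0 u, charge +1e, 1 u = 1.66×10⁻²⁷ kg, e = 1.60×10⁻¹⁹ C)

r ≈ 4.67 km

The magnetic force provides the centripetal force: qvB = mv²/r, so r = mv/(qB).
r = (2.21×10^-25 kg)(1.05×10^7 m/s) / [(1×1.60×10^-19 C)(3.10×10^-3 T)] = 4670 m.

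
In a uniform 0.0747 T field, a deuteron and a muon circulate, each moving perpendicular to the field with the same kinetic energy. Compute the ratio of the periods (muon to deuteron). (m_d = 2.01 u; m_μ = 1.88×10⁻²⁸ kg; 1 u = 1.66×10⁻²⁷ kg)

ratio ≈ 0.0563

T = 2πm/(qB) is independent of speed, so T₂/T₁ = (m₂/q₂)/(m₁/q₁).
T_{muon}/T_{deuteron} = (1.88×10^-28/1e) / (3.34×10^-27/1e) = 0.0563.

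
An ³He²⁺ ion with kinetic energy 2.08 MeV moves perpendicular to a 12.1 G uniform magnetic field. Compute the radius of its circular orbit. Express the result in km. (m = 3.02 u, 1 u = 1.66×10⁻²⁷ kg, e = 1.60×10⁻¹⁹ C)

r ≈ 0.149 km

Convert the energy: K = 2.08 MeV = 3.33×10^-13 J.
v = √(2K/m) = √(2·3.33×10^-13/5.01×10^-27) = 1.15×10^7 m/s.
r = mv/(qB) = (5.01×10^-27)(1.15×10^7) / [(2×1.60×10^-19)(1.21×10^-3)] = 149 m.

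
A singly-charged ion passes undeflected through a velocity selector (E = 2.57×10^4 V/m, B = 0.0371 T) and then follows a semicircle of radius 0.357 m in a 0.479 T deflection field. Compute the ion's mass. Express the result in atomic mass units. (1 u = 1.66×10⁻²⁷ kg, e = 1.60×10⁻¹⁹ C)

v = E/B₁ = 6.93×10^5 m/s.
From r = mv/(qB₂), m = qB₂r/v = (1×1.60×10^-19)(0.479)(0.357) / (6.93×10^5) = 3.95×10^-26 kg.
In atomic mass units: m = 3.95×10^-26 / 1.66×10^-27 = 23.8 u.

m ≈ 23.8 u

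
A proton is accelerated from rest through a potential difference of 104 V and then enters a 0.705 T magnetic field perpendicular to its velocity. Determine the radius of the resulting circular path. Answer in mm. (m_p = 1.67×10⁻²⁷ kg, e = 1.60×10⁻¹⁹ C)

r ≈ 2.09 mm

The kinetic energy gained is K = qV = (1×1.60×10^-19)(104) = 1.66×10^-17 J.
v = √(2K/m) = 1.41×10^5 m/s.
r = mv/(qB) = (1.67×10^-27)(1.41×10^5) / [(1×1.60×10^-19)(0.705)] = 2.09×10^-3 m.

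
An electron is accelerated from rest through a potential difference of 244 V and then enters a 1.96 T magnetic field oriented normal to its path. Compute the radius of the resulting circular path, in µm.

r ≈ 26.9 µm

The kinetic energy gained is K = qV = (1×1.60×10^-19)(244) = 3.90×10^-17 J.
v = √(2K/m) = 9.26×10^6 m/s.
r = mv/(qB) = (9.11×10^-31)(9.26×10^6) / [(1×1.60×10^-19)(1.96)] = 2.69×10^-5 m.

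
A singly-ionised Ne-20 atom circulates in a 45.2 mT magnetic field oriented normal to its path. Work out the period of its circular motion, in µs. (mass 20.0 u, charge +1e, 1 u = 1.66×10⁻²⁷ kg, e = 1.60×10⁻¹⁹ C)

T ≈ 28.8 µs

The cyclotron period is independent of speed: T = 2πm/(qB).
T = 2π(3.32×10^-26) / [(1×1.60×10^-19)(0.0452)] = 2.88×10^-5 s.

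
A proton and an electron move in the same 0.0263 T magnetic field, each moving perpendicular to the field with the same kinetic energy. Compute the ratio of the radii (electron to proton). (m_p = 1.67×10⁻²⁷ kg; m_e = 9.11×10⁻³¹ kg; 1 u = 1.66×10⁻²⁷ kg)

ratio ≈ 0.0234

r = √(2mK)/(qB) ⇒ at equal K, r ∝ √m/q.
r_{electron}/r_{proton} = 0.0234.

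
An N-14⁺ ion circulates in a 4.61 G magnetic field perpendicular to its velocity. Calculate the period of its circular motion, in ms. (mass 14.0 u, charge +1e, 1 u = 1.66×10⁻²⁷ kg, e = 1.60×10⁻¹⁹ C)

The cyclotron period is independent of speed: T = 2πm/(qB).
T = 2π(2.32×10^-26) / [(1×1.60×10^-19)(4.61×10^-4)] = 1.98×10^-3 s.

T ≈ 1.98 ms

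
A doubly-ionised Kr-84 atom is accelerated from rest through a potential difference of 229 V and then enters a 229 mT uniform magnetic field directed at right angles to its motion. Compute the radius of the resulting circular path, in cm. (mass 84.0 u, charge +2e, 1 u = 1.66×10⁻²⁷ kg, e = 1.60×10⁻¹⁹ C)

The kinetic energy gained is K = qV = (2×1.60×10^-19)(229) = 7.33×10^-17 J.
v = √(2K/m) = 3.24×10^4 m/s.
r = mv/(qB) = (1.39×10^-25)(3.24×10^4) / [(2×1.60×10^-19)(0.229)] = 0.0617 m.

r ≈ 6.17 cm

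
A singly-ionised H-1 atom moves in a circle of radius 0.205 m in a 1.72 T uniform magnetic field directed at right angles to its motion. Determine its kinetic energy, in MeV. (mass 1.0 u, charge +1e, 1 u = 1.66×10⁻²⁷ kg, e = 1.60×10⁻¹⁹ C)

v = qBr/m = (1×1.60×10^-19)(1.72)(0.205) / (1.66×10^-27) = 3.40×10^7 m/s.
K = ½mv² = 0.5·(1.66×10^-27)·(3.40×10^7)² = 9.59×10^-13 J = 5.99 MeV.

K ≈ 5.99 MeV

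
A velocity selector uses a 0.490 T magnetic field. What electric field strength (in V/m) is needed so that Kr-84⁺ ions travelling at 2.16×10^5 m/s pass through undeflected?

E ≈ 1.06×10^5 V/m

qE = qvB ⇒ E = vB = (2.16×10^5)(0.490) = 1.06×10^5 V/m.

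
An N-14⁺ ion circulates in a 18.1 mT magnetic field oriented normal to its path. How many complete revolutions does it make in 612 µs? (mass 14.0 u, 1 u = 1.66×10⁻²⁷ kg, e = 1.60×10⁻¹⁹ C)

N = 12

T = 2πm/(qB) = 2π(2.324×10^-26) / [(1×1.60×10^-19)(0.0181)] = 5.0422×10^-5 s.
N = t/T = 6.12×10^-4 / 5.0422×10^-5 ≈ 12.14, so 12 complete revolutions.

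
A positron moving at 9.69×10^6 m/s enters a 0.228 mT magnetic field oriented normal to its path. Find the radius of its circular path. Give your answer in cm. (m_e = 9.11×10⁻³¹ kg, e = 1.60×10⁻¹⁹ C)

The magnetic force provides the centripetal force: qvB = mv²/r, so r = mv/(qB).
r = (9.11×10^-31 kg)(9.69×10^6 m/s) / [(1×1.60×10^-19 C)(2.28×10^-4 T)] = 0.242 m.

r ≈ 24.2 cm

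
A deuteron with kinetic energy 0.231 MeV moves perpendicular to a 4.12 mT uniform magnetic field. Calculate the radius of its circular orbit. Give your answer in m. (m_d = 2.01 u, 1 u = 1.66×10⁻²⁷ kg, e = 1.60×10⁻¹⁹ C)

Convert the energy: K = 0.231 MeV = 3.70×10^-14 J.
v = √(2K/m) = √(2·3.70×10^-14/3.34×10^-27) = 4.71×10^6 m/s.
r = mv/(qB) = (3.34×10^-27)(4.71×10^6) / [(1×1.60×10^-19)(4.12×10^-3)] = 23.8 m.

r ≈ 23.8 m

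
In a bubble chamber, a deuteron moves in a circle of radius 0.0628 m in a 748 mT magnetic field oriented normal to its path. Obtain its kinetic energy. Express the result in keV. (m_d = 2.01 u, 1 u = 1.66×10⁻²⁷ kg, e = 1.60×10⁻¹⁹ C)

K ≈ 52.9 keV

v = qBr/m = (1×1.60×10^-19)(0.748)(0.0628) / (3.34×10^-27) = 2.25×10^6 m/s.
K = ½mv² = 0.5·(3.34×10^-27)·(2.25×10^6)² = 8.47×10^-15 J = 52.9 keV.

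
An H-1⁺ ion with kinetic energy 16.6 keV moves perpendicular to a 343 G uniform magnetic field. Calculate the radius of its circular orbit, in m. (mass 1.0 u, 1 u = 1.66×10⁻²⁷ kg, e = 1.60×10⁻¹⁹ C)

r ≈ 0.541 m

Convert the energy: K = 16.6 keV = 2.66×10^-15 J.
v = √(2K/m) = √(2·2.66×10^-15/1.66×10^-27) = 1.79×10^6 m/s.
r = mv/(qB) = (1.66×10^-27)(1.79×10^6) / [(1×1.60×10^-19)(0.0343)] = 0.541 m.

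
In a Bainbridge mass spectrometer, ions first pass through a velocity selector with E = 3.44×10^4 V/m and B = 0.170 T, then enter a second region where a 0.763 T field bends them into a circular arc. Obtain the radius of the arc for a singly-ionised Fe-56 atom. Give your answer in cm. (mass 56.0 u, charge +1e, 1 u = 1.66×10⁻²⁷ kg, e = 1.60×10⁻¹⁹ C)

The selector passes v = E/B = 3.44×10^4/0.170 = 2.02×10^5 m/s.
In the deflection region, r = mv/(qB₂) = (9.30×10^-26)(2.02×10^5) / [(1×1.60×10^-19)(0.763)] = 0.154 m.

r ≈ 15.4 cm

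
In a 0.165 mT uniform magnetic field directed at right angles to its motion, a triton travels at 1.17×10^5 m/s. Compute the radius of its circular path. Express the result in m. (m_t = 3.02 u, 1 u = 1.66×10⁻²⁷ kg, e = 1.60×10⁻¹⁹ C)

The magnetic force provides the centripetal force: qvB = mv²/r, so r = mv/(qB).
r = (5.01×10^-27 kg)(1.17×10^5 m/s) / [(1×1.60×10^-19 C)(1.65×10^-4 T)] = 22.2 m.

r ≈ 22.2 m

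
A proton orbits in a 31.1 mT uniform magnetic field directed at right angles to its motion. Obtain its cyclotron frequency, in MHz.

f ≈ 0.474 MHz

f = qB/(2πm) = (1×1.60×10^-19)(0.0311) / [2π(1.67×10^-27)] = 4.74×10^5 Hz.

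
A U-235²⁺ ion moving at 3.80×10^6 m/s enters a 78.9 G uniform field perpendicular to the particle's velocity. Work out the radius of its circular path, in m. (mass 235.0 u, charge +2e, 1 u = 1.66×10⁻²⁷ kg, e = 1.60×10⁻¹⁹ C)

r ≈ 587 m

The magnetic force provides the centripetal force: qvB = mv²/r, so r = mv/(qB).
r = (3.90×10^-25 kg)(3.80×10^6 m/s) / [(2×1.60×10^-19 C)(7.89×10^-3 T)] = 587 m.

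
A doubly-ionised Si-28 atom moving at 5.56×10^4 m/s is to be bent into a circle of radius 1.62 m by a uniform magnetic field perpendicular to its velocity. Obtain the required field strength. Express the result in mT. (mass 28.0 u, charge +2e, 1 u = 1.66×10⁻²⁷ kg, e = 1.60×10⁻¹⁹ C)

qvB = mv²/r gives B = mv/(qr).
B = (4.65×10^-26)(5.56×10^4) / [(2×1.60×10^-19)(1.62)] = 4.99×10^-3 T.

B ≈ 4.99 mT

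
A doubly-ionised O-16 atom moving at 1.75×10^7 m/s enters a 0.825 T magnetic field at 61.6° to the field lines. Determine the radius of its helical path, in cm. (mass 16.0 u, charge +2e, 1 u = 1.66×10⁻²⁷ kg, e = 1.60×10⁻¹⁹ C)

r ≈ 155 cm

Only the perpendicular component v⊥ = v sin61.6° = 1.54×10^7 m/s is bent by the field.
r = m v⊥ /(qB) = (2.66×10^-26)(1.54×10^7) / [(2×1.60×10^-19)(0.825)] = 1.55 m.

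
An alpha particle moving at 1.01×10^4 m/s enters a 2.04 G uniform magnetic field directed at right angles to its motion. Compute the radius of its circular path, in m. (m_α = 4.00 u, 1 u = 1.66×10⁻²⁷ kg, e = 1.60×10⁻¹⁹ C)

r ≈ 1.03 m

The magnetic force provides the centripetal force: qvB = mv²/r, so r = mv/(qB).
r = (6.64×10^-27 kg)(1.01×10^4 m/s) / [(2×1.60×10^-19 C)(2.04×10^-4 T)] = 1.03 m.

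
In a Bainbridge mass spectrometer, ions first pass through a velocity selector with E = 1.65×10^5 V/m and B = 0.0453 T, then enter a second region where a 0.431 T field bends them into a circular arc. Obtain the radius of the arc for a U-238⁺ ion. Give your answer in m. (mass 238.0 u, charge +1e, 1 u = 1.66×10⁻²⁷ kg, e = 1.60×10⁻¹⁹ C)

r ≈ 20.9 m

The selector passes v = E/B = 1.65×10^5/0.0453 = 3.64×10^6 m/s.
In the deflection region, r = mv/(qB₂) = (3.95×10^-25)(3.64×10^6) / [(1×1.60×10^-19)(0.431)] = 20.9 m.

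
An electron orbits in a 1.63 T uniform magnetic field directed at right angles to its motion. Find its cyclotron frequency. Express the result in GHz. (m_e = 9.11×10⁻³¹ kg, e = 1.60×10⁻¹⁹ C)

f ≈ 45.6 GHz

f = qB/(2πm) = (1×1.60×10^-19)(1.63) / [2π(9.11×10^-31)] = 4.56×10^10 Hz.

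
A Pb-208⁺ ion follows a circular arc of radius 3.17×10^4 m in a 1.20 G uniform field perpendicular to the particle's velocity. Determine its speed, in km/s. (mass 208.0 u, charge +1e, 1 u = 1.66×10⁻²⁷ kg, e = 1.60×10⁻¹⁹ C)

v ≈ 1760 km/s

From qvB = mv²/r, v = qBr/m.
v = (1×1.60×10^-19)(1.20×10^-4)(3.17×10^4) / (3.45×10^-25) = 1.76×10^6 m/s.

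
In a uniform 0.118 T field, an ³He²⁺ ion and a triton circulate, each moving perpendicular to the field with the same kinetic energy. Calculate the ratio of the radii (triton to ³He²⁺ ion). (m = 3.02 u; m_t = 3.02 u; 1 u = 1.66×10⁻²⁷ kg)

r = √(2mK)/(qB) ⇒ at equal K, r ∝ √m/q.
r_{triton}/r_{³He²⁺ ion} = 2.00.

ratio ≈ 2.00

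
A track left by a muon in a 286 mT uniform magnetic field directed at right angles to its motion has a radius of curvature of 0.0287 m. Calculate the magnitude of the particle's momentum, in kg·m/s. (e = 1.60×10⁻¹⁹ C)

p ≈ 1.31×10^-21 kg·m/s

Since qvB = mv²/r, the momentum p = mv = qBr.
p = (1×1.60×10^-19)(0.286)(0.0287) = 1.31×10^-21 kg·m/s.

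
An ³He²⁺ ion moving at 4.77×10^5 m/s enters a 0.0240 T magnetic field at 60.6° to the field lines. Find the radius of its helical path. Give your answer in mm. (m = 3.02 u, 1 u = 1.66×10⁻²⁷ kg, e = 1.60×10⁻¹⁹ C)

r ≈ 271 mm

Only the perpendicular component v⊥ = v sin60.6° = 4.16×10^5 m/s is bent by the field.
r = m v⊥ /(qB) = (5.01×10^-27)(4.16×10^5) / [(2×1.60×10^-19)(0.0240)] = 0.271 m.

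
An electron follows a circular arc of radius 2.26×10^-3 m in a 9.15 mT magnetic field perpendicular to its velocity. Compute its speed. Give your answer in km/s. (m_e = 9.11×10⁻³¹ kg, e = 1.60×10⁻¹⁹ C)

v ≈ 3630 km/s

From qvB = mv²/r, v = qBr/m.
v = (1×1.60×10^-19)(9.15×10^-3)(2.26×10^-3) / (9.11×10^-31) = 3.63×10^6 m/s.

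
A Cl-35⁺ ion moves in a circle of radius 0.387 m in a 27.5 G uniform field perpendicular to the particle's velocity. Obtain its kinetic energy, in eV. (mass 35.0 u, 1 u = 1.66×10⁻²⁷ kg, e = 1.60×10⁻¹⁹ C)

K ≈ 1.56 eV

v = qBr/m = (1×1.60×10^-19)(2.75×10^-3)(0.387) / (5.81×10^-26) = 2930 m/s.
K = ½mv² = 0.5·(5.81×10^-26)·(2930)² = 2.50×10^-19 J = 1.56 eV.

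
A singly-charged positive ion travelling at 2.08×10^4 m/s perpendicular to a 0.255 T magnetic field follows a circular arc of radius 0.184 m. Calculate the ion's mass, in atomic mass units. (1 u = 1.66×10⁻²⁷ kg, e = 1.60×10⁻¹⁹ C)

m ≈ 217 u

qvB = mv²/r ⇒ m = qBr/v.
m = (1×1.60×10^-19)(0.255)(0.184) / (2.08×10^4) = 3.61×10^-25 kg = 217 u.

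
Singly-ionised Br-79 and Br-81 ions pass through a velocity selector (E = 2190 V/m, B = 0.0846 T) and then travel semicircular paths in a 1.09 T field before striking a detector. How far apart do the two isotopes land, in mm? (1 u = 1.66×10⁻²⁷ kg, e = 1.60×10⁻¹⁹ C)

Δd ≈ 0.986 mm

Both emerge at v = E/B₁ = 2.59×10^4 m/s.
r = mv/(qB₂), so r₁ = 0.019465 m and r₂ = 0.019958 m, giving Δr = 4.93×10^-4 m.
After a semicircle each ion lands a diameter 2r from the entry slit, so the separation is 2Δr = 9.86×10^-4 m.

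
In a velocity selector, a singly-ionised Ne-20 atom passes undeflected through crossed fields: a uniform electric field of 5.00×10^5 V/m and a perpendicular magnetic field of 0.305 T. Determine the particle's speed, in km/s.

For zero net force, qE = qvB, so v = E/B.
v = (5.00×10^5) / (0.305) = 1.64×10^6 m/s.

v ≈ 1640 km/s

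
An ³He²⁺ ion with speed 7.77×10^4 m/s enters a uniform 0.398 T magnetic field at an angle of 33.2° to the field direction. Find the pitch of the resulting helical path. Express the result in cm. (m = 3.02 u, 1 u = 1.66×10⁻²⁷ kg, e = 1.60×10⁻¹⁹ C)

The velocity component along B is v∥ = v cos33.2° = 6.50×10^4 m/s.
The cyclotron period T = 2πm/(qB) = 2.47×10^-7 s is set by m, q, B alone.
Pitch = v∥·T = (6.50×10^4)(2.47×10^-7) = 0.0161 m.

pitch ≈ 1.61 cm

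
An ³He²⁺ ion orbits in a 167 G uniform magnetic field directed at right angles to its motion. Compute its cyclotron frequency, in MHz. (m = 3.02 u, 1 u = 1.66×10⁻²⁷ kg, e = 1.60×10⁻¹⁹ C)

f ≈ 0.170 MHz

f = qB/(2πm) = (2×1.60×10^-19)(0.0167) / [2π(5.01×10^-27)] = 1.70×10^5 Hz.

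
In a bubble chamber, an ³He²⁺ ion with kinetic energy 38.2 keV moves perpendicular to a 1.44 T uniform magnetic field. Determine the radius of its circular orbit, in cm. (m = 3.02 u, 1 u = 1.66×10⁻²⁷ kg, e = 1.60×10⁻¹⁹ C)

Convert the energy: K = 38.2 keV = 6.11×10^-15 J.
v = √(2K/m) = √(2·6.11×10^-15/5.01×10^-27) = 1.56×10^6 m/s.
r = mv/(qB) = (5.01×10^-27)(1.56×10^6) / [(2×1.60×10^-19)(1.44)] = 0.0170 m.

r ≈ 1.70 cm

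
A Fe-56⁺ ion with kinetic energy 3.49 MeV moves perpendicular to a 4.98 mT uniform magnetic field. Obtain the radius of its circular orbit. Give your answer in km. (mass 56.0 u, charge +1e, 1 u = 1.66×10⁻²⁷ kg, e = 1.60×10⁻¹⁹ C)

r ≈ 0.404 km

Convert the energy: K = 3.49 MeV = 5.58×10^-13 J.
v = √(2K/m) = √(2·5.58×10^-13/9.30×10^-26) = 3.47×10^6 m/s.
r = mv/(qB) = (9.30×10^-26)(3.47×10^6) / [(1×1.60×10^-19)(4.98×10^-3)] = 404 m.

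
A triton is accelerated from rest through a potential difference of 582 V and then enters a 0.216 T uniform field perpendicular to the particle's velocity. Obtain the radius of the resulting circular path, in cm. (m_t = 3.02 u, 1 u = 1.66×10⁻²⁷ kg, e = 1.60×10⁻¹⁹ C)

r ≈ 2.80 cm

The kinetic energy gained is K = qV = (1×1.60×10^-19)(582) = 9.31×10^-17 J.
v = √(2K/m) = 1.93×10^5 m/s.
r = mv/(qB) = (5.01×10^-27)(1.93×10^5) / [(1×1.60×10^-19)(0.216)] = 0.0280 m.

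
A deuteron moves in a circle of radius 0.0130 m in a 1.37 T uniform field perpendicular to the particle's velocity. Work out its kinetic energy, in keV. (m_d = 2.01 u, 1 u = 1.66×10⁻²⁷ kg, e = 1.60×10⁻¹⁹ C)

v = qBr/m = (1×1.60×10^-19)(1.37)(0.0130) / (3.34×10^-27) = 8.54×10^5 m/s.
K = ½mv² = 0.5·(3.34×10^-27)·(8.54×10^5)² = 1.22×10^-15 J = 7.61 keV.

K ≈ 7.61 keV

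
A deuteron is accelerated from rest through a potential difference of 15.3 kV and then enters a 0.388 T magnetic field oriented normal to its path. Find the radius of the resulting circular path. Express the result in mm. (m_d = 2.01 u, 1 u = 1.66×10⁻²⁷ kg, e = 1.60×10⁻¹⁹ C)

The kinetic energy gained is K = qV = (1×1.60×10^-19)(1.53×10^4) = 2.45×10^-15 J.
v = √(2K/m) = 1.21×10^6 m/s.
r = mv/(qB) = (3.34×10^-27)(1.21×10^6) / [(1×1.60×10^-19)(0.388)] = 0.0651 m.

r ≈ 65.1 mm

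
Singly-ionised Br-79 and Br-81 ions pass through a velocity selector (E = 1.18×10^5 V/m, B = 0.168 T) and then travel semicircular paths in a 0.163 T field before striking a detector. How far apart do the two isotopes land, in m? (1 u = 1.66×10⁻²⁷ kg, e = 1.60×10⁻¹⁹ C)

Δd ≈ 0.179 m

Both emerge at v = E/B₁ = 7.02×10^5 m/s.
r = mv/(qB₂), so r₁ = 3.5318 m and r₂ = 3.6212 m, giving Δr = 0.0894 m.
After a semicircle each ion lands a diameter 2r from the entry slit, so the separation is 2Δr = 0.179 m.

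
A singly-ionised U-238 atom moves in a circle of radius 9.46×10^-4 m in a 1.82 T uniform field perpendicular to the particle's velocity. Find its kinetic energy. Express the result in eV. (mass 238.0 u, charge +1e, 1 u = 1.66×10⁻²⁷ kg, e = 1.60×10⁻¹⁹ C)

v = qBr/m = (1×1.60×10^-19)(1.82)(9.46×10^-4) / (3.95×10^-25) = 697 m/s.
K = ½mv² = 0.5·(3.95×10^-25)·(697)² = 9.60×10^-20 J = 0.600 eV.

K ≈ 0.600 eV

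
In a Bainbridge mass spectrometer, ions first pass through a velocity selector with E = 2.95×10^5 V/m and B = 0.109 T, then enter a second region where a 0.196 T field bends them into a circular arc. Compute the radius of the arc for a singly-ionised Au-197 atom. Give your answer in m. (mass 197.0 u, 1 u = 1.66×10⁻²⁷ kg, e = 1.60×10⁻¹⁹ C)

The selector passes v = E/B = 2.95×10^5/0.109 = 2.71×10^6 m/s.
In the deflection region, r = mv/(qB₂) = (3.27×10^-25)(2.71×10^6) / [(1×1.60×10^-19)(0.196)] = 28.2 m.

r ≈ 28.2 m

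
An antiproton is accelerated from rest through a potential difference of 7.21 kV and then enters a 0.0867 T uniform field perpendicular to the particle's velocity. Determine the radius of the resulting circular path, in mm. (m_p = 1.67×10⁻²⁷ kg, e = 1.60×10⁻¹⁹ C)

The kinetic energy gained is K = qV = (1×1.60×10^-19)(7210) = 1.15×10^-15 J.
v = √(2K/m) = 1.18×10^6 m/s.
r = mv/(qB) = (1.67×10^-27)(1.18×10^6) / [(1×1.60×10^-19)(0.0867)] = 0.142 m.

r ≈ 142 mm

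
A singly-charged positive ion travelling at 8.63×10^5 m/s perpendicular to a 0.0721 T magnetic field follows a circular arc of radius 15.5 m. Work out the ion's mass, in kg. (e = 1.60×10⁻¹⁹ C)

qvB = mv²/r ⇒ m = qBr/v.
m = (1×1.60×10^-19)(0.0721)(15.5) / (8.63×10^5) = 2.07×10^-25 kg.

m ≈ 2.07×10^-25 kg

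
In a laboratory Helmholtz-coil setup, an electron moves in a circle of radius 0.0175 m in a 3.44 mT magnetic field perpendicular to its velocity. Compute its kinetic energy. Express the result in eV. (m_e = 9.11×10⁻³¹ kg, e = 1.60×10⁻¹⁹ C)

K ≈ 318 eV

v = qBr/m = (1×1.60×10^-19)(3.44×10^-3)(0.0175) / (9.11×10^-31) = 1.06×10^7 m/s.
K = ½mv² = 0.5·(9.11×10^-31)·(1.06×10^7)² = 5.09×10^-17 J = 318 eV.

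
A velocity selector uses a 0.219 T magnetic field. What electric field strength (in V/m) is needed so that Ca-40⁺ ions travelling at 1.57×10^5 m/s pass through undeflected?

qE = qvB ⇒ E = vB = (1.57×10^5)(0.219) = 3.44×10^4 V/m.

E ≈ 3.44×10^4 V/m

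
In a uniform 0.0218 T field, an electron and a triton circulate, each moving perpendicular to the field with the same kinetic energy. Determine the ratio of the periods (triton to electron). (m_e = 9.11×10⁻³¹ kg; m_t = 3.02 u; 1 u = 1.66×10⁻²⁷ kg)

ratio ≈ 5500

T = 2πm/(qB) is independent of speed, so T₂/T₁ = (m₂/q₂)/(m₁/q₁).
T_{triton}/T_{electron} = (5.01×10^-27/1e) / (9.11×10^-31/1e) = 5500.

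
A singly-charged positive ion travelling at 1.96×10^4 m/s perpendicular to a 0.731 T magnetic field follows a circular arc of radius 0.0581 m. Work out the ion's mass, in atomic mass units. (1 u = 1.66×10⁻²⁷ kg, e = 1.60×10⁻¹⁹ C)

qvB = mv²/r ⇒ m = qBr/v.
m = (1×1.60×10^-19)(0.731)(0.0581) / (1.96×10^4) = 3.47×10^-25 kg = 209 u.

m ≈ 209 u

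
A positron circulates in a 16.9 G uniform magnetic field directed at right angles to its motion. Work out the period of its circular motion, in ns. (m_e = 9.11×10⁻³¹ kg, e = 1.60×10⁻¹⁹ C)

T ≈ 21.2 ns

The cyclotron period is independent of speed: T = 2πm/(qB).
T = 2π(9.11×10^-31) / [(1×1.60×10^-19)(1.69×10^-3)] = 2.12×10^-8 s.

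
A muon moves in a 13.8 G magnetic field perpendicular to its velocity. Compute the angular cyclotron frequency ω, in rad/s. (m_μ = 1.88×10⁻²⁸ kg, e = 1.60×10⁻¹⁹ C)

ω ≈ 1.17×10^6 rad/s

ω = qB/m = (1×1.60×10^-19)(1.38×10^-3) / (1.88×10^-28) = 1.17×10^6 rad/s.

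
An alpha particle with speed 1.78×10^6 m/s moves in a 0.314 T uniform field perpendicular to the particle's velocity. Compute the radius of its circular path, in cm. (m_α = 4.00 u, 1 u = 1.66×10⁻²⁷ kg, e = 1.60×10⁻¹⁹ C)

The magnetic force provides the centripetal force: qvB = mv²/r, so r = mv/(qB).
r = (6.64×10^-27 kg)(1.78×10^6 m/s) / [(2×1.60×10^-19 C)(0.314 T)] = 0.118 m.

r ≈ 11.8 cm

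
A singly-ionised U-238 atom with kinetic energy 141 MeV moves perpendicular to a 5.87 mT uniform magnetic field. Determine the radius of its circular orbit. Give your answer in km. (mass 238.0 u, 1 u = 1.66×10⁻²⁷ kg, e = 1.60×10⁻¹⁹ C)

r ≈ 4.50 km

Convert the energy: K = 141 MeV = 2.26×10^-11 J.
v = √(2K/m) = √(2·2.26×10^-11/3.95×10^-25) = 1.07×10^7 m/s.
r = mv/(qB) = (3.95×10^-25)(1.07×10^7) / [(1×1.60×10^-19)(5.87×10^-3)] = 4500 m.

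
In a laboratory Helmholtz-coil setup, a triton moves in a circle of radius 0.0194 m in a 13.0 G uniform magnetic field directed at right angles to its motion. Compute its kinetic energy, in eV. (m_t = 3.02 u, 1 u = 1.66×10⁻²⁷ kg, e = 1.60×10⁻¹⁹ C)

v = qBr/m = (1×1.60×10^-19)(1.30×10^-3)(0.0194) / (5.01×10^-27) = 805 m/s.
K = ½mv² = 0.5·(5.01×10^-27)·(805)² = 1.62×10^-21 J = 0.0101 eV.

K ≈ 0.0101 eV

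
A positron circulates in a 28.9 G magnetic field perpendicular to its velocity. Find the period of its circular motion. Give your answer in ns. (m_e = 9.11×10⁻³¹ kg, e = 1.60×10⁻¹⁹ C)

The cyclotron period is independent of speed: T = 2πm/(qB).
T = 2π(9.11×10^-31) / [(1×1.60×10^-19)(2.89×10^-3)] = 1.24×10^-8 s.

T ≈ 12.4 ns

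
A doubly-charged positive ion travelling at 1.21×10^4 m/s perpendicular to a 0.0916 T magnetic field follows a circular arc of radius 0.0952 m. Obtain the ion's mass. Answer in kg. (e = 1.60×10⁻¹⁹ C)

m ≈ 2.31×10^-25 kg

qvB = mv²/r ⇒ m = qBr/v.
m = (2×1.60×10^-19)(0.0916)(0.0952) / (1.21×10^4) = 2.31×10^-25 kg.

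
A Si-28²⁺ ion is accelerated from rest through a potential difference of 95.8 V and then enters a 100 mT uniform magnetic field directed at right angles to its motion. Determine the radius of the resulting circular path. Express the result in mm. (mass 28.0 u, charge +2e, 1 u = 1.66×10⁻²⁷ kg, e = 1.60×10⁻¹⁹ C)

The kinetic energy gained is K = qV = (2×1.60×10^-19)(95.8) = 3.07×10^-17 J.
v = √(2K/m) = 3.63×10^4 m/s.
r = mv/(qB) = (4.65×10^-26)(3.63×10^4) / [(2×1.60×10^-19)(0.100)] = 0.0528 m.

r ≈ 52.8 mm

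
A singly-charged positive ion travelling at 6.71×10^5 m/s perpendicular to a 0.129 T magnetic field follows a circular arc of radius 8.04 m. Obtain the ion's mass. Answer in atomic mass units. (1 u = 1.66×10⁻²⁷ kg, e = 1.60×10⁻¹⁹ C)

m ≈ 149 u

qvB = mv²/r ⇒ m = qBr/v.
m = (1×1.60×10^-19)(0.129)(8.04) / (6.71×10^5) = 2.47×10^-25 kg = 149 u.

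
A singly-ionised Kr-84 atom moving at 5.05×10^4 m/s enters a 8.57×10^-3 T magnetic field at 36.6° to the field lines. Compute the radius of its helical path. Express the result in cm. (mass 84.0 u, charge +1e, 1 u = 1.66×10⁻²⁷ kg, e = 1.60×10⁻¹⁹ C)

r ≈ 306 cm

Only the perpendicular component v⊥ = v sin36.6° = 3.01×10^4 m/s is bent by the field.
r = m v⊥ /(qB) = (1.39×10^-25)(3.01×10^4) / [(1×1.60×10^-19)(8.57×10^-3)] = 3.06 m.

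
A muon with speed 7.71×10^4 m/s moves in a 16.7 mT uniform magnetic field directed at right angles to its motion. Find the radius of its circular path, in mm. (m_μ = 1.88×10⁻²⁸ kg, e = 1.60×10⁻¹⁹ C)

r ≈ 5.42 mm

The magnetic force provides the centripetal force: qvB = mv²/r, so r = mv/(qB).
r = (1.88×10^-28 kg)(7.71×10^4 m/s) / [(1×1.60×10^-19 C)(0.0167 T)] = 5.42×10^-3 m.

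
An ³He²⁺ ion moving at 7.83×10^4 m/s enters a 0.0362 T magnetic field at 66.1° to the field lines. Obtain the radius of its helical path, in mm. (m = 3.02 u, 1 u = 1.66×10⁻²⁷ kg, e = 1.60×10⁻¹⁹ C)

Only the perpendicular component v⊥ = v sin66.1° = 7.16×10^4 m/s is bent by the field.
r = m v⊥ /(qB) = (5.01×10^-27)(7.16×10^4) / [(2×1.60×10^-19)(0.0362)] = 0.0310 m.

r ≈ 31.0 mm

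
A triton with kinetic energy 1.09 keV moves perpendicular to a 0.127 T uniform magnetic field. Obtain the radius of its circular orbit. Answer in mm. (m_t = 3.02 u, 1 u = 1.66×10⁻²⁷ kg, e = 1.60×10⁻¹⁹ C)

Convert the energy: K = 1.09 keV = 1.74×10^-16 J.
v = √(2K/m) = √(2·1.74×10^-16/5.01×10^-27) = 2.64×10^5 m/s.
r = mv/(qB) = (5.01×10^-27)(2.64×10^5) / [(1×1.60×10^-19)(0.127)] = 0.0651 m.

r ≈ 65.1 mm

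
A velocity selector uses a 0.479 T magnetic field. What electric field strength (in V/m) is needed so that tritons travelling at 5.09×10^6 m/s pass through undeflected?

qE = qvB ⇒ E = vB = (5.09×10^6)(0.479) = 2.44×10^6 V/m.

E ≈ 2.44×10^6 V/m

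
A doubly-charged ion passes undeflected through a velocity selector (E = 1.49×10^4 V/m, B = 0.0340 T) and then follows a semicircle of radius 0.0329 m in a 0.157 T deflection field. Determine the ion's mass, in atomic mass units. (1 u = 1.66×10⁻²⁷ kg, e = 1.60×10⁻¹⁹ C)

m ≈ 2.27 u

v = E/B₁ = 4.38×10^5 m/s.
From r = mv/(qB₂), m = qB₂r/v = (2×1.60×10^-19)(0.157)(0.0329) / (4.38×10^5) = 3.77×10^-27 kg.
In atomic mass units: m = 3.77×10^-27 / 1.66×10^-27 = 2.27 u.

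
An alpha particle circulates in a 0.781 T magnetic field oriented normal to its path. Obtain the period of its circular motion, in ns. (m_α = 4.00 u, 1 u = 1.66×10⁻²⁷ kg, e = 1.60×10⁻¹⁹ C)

T ≈ 167 ns

The cyclotron period is independent of speed: T = 2πm/(qB).
T = 2π(6.64×10^-27) / [(2×1.60×10^-19)(0.781)] = 1.67×10^-7 s.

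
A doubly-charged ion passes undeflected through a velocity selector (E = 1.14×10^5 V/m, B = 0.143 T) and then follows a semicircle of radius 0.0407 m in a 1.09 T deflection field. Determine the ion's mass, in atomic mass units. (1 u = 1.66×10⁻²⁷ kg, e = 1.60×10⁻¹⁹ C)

m ≈ 10.7 u

v = E/B₁ = 7.97×10^5 m/s.
From r = mv/(qB₂), m = qB₂r/v = (2×1.60×10^-19)(1.09)(0.0407) / (7.97×10^5) = 1.78×10^-26 kg.
In atomic mass units: m = 1.78×10^-26 / 1.66×10^-27 = 10.7 u.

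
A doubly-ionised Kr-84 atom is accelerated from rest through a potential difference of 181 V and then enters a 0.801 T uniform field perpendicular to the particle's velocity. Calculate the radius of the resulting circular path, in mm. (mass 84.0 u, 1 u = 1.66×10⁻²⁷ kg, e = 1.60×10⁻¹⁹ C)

The kinetic energy gained is K = qV = (2×1.60×10^-19)(181) = 5.79×10^-17 J.
v = √(2K/m) = 2.88×10^4 m/s.
r = mv/(qB) = (1.39×10^-25)(2.88×10^4) / [(2×1.60×10^-19)(0.801)] = 0.0157 m.

r ≈ 15.7 mm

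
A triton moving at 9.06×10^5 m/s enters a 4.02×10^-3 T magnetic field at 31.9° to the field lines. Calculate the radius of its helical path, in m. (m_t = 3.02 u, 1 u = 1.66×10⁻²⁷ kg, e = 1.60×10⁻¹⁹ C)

r ≈ 3.73 m

Only the perpendicular component v⊥ = v sin31.9° = 4.79×10^5 m/s is bent by the field.
r = m v⊥ /(qB) = (5.01×10^-27)(4.79×10^5) / [(1×1.60×10^-19)(4.02×10^-3)] = 3.73 m.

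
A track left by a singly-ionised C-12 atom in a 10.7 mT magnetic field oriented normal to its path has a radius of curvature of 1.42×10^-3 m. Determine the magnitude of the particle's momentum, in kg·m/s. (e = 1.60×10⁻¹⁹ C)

p ≈ 2.43×10^-24 kg·m/s

Since qvB = mv²/r, the momentum p = mv = qBr.
p = (1×1.60×10^-19)(0.0107)(1.42×10^-3) = 2.43×10^-24 kg·m/s.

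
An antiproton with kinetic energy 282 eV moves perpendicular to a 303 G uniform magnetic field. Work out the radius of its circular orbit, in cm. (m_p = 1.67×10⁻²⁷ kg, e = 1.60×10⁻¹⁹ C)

Convert the energy: K = 282 eV = 4.51×10^-17 J.
v = √(2K/m) = √(2·4.51×10^-17/1.67×10^-27) = 2.32×10^5 m/s.
r = mv/(qB) = (1.67×10^-27)(2.32×10^5) / [(1×1.60×10^-19)(0.0303)] = 0.0801 m.

r ≈ 8.01 cm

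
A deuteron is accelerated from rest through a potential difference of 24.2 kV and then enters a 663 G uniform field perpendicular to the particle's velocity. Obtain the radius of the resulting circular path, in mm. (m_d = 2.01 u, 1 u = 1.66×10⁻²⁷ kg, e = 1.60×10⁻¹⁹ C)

The kinetic energy gained is K = qV = (1×1.60×10^-19)(2.42×10^4) = 3.87×10^-15 J.
v = √(2K/m) = 1.52×10^6 m/s.
r = mv/(qB) = (3.34×10^-27)(1.52×10^6) / [(1×1.60×10^-19)(0.0663)] = 0.479 m.

r ≈ 479 mm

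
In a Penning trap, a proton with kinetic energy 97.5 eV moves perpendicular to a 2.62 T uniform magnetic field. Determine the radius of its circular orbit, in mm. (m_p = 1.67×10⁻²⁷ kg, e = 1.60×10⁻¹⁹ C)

Convert the energy: K = 97.5 eV = 1.56×10^-17 J.
v = √(2K/m) = √(2·1.56×10^-17/1.67×10^-27) = 1.37×10^5 m/s.
r = mv/(qB) = (1.67×10^-27)(1.37×10^5) / [(1×1.60×10^-19)(2.62)] = 5.45×10^-4 m.

r ≈ 0.545 mm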